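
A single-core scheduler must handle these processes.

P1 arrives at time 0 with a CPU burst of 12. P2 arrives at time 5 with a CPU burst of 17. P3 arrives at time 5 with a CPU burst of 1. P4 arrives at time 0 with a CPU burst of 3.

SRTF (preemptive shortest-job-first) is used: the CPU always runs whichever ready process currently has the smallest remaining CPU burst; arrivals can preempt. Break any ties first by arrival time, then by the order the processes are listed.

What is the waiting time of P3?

0

Timeline: | P4 0-3 | P1 3-5 | P3 5-6 | P1 6-16 | P2 16-33 |
Completion: P1=16  P2=33  P3=6  P4=3
Waiting(P3) = turnaround − burst = 1 − 1 = 0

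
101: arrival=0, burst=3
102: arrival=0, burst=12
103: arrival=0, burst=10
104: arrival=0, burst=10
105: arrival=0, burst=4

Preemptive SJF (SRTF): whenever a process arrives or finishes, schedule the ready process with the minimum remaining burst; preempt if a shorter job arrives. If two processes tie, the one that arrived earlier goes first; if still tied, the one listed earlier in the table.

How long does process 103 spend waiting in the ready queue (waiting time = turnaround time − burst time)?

7

Gantt: | 101 0-3 | 105 3-7 | 103 7-17 | 104 17-27 | 102 27-39 |
Completion: 101=3  102=39  103=17  104=27  105=7
Turnaround (C−A): 101=3  102=39  103=17  104=27  105=7
Waiting(103) = turnaround − burst = 17 − 10 = 7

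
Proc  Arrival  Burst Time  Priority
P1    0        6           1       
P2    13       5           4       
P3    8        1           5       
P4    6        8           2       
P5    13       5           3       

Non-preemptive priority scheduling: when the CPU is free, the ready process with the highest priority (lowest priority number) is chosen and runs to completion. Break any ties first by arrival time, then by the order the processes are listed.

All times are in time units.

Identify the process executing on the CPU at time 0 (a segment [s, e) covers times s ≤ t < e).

Timeline: | P1 0-6 | P4 6-14 | P5 14-19 | P2 19-24 | P3 24-25 |
Completion: P1=6  P2=24  P3=25  P4=14  P5=19
Turnaround (C−A): P1=6  P2=11  P3=17  P4=8  P5=6

P1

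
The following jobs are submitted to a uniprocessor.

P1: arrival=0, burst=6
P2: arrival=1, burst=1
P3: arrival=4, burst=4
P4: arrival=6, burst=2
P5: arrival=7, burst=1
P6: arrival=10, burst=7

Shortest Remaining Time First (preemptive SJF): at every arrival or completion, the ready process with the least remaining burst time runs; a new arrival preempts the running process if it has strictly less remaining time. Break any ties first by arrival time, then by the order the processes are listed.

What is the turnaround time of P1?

7

Timeline: | P1 0-1 | P2 1-2 | P1 2-7 | P5 7-8 | P4 8-10 | P3 10-14 | P6 14-21 |
Completion: P1=7  P2=2  P3=14  P4=10  P5=8  P6=21
Turnaround (C−A): P1=7  P2=1  P3=10  P4=4  P5=1  P6=11
Turnaround(P1) = completion − arrival = 7 − 0 = 7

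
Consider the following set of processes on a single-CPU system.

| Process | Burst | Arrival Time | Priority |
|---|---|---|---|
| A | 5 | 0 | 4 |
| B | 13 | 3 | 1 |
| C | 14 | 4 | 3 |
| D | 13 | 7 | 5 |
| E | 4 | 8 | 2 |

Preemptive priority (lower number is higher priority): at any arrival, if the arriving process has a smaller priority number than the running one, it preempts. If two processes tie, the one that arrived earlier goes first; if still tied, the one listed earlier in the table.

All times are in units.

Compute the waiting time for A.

31

Gantt: | A 0-3 | B 3-16 | E 16-20 | C 20-34 | A 34-36 | D 36-49 |
Completion: A=36  B=16  C=34  D=49  E=20
Turnaround (C−A): A=36  B=13  C=30  D=42  E=12
Waiting(A) = turnaround − burst = 36 − 5 = 31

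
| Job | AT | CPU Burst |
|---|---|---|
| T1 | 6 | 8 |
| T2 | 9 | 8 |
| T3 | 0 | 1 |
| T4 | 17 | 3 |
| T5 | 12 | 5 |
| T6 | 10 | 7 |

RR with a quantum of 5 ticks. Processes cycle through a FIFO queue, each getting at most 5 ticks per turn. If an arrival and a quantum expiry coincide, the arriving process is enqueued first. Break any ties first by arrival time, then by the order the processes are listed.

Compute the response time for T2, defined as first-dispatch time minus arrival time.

2

Gantt: | T3 0-1 | idle 1-6 | T1 6-11 | T2 11-16 | T6 16-21 | T1 21-24 | T5 24-29 | T2 29-32 | T4 32-35 | T6 35-37 |
Completion: T1=24  T2=32  T3=1  T4=35  T5=29  T6=37
Response(T2) = first start − arrival = 11 − 9 = 2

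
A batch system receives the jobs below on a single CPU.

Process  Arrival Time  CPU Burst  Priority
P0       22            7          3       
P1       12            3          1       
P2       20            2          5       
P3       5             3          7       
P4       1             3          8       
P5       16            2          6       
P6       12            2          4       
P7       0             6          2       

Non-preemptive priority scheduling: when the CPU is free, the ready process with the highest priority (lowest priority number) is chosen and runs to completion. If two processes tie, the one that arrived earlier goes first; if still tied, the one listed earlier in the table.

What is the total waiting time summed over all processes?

13

Schedule: | P7 0-6 | P3 6-9 | P4 9-12 | P1 12-15 | P6 15-17 | P5 17-19 | idle 19-20 | P2 20-22 | P0 22-29 |
Completion: P0=29  P1=15  P2=22  P3=9  P4=12  P5=19  P6=17  P7=6
Turnaround (C−A): P0=7  P1=3  P2=2  P3=4  P4=11  P5=3  P6=5  P7=6
Waiting = turnaround − burst: P0=0, P1=0, P2=0, P3=1, P4=8, P5=1, P6=3, P7=0
Total waiting = 0 + 0 + 0 + 1 + 8 + 1 + 3 + 0 = 13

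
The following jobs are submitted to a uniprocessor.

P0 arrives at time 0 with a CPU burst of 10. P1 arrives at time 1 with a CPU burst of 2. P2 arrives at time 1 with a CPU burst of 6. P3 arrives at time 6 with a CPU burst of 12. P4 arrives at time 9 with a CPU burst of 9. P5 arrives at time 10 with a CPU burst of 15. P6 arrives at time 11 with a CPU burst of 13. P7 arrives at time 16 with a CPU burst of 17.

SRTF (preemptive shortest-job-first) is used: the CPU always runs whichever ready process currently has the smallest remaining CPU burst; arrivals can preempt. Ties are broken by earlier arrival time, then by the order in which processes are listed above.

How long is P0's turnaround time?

18

Schedule: | P0 0-1 | P1 1-3 | P2 3-9 | P0 9-18 | P4 18-27 | P3 27-39 | P6 39-52 | P5 52-67 | P7 67-84 |
Completion: P0=18  P1=3  P2=9  P3=39  P4=27  P5=67  P6=52  P7=84
Turnaround (C−A): P0=18  P1=2  P2=8  P3=33  P4=18  P5=57  P6=41  P7=68
Turnaround(P0) = completion − arrival = 18 − 0 = 18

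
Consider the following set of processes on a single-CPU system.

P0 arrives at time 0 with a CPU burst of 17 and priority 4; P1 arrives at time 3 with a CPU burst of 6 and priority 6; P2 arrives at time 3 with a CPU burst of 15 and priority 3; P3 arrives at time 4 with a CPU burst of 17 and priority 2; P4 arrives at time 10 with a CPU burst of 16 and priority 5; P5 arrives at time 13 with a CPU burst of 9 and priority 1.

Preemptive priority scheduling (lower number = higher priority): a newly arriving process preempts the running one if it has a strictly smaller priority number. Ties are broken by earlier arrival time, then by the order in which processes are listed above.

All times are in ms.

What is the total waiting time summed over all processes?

Timeline: | P0 0-3 | P2 3-4 | P3 4-13 | P5 13-22 | P3 22-30 | P2 30-44 | P0 44-58 | P4 58-74 | P1 74-80 |
Completion: P0=58  P1=80  P2=44  P3=30  P4=74  P5=22
Turnaround (C−A): P0=58  P1=77  P2=41  P3=26  P4=64  P5=9
Waiting = turnaround − burst: P0=41, P1=71, P2=26, P3=9, P4=48, P5=0
Total waiting = 41 + 71 + 26 + 9 + 48 + 0 = 195

195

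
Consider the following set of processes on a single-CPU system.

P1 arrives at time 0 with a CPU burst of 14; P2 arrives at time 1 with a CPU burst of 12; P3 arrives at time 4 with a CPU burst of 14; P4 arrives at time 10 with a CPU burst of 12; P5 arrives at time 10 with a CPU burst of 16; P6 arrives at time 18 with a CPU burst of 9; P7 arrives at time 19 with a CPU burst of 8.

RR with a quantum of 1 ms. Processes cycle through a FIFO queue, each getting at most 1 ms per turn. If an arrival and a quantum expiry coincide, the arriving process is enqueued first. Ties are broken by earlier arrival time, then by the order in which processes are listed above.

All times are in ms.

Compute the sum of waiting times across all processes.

Gantt: | P1 0-1 | P2 1-2 | P1 2-3 | P2 3-4 | P1 4-5 | P3 5-6 | P2 6-7 | P1 7-8 | P3 8-9 | P2 9-10 | P1 10-11 | P3 11-12 | P4 12-13 | P5 13-14 | P2 14-15 | P1 15-16 | P3 16-17 | P4 17-18 | P5 18-19 | P2 19-20 | P1 20-21 | P3 21-22 | P6 22-23 | P4 23-24 | P7 24-25 | P5 25-26 | P2 26-27 | P1 27-28 | P3 28-29 | P6 29-30 | P4 30-31 | P7 31-32 | P5 32-33 | P2 33-34 | P1 34-35 | P3 35-36 | P6 36-37 | P4 37-38 | P7 38-39 | P5 39-40 | P2 40-41 | P1 41-42 | P3 42-43 | P6 43-44 | P4 44-45 | P7 45-46 | P5 46-47 | P2 47-48 | P1 48-49 | P3 49-50 | P6 50-51 | P4 51-52 | P7 52-53 | P5 53-54 | P2 54-55 | P1 55-56 | P3 56-57 | P6 57-58 | P4 58-59 | P7 59-60 | P5 60-61 | P2 61-62 | P1 62-63 | P3 63-64 | P6 64-65 | P4 65-66 | P7 66-67 | P5 67-68 | P1 68-69 | P3 69-70 | P6 70-71 | P4 71-72 | P7 72-73 | P5 73-74 | P3 74-75 | P6 75-76 | P4 76-77 | P5 77-78 | P3 78-79 | P4 79-80 | P5 80-85 |
Completion: P1=69  P2=62  P3=79  P4=80  P5=85  P6=76  P7=73
Waiting = turnaround − burst: P1=55, P2=49, P3=61, P4=58, P5=59, P6=49, P7=46
Total waiting = 55 + 49 + 61 + 58 + 59 + 49 + 46 = 377

377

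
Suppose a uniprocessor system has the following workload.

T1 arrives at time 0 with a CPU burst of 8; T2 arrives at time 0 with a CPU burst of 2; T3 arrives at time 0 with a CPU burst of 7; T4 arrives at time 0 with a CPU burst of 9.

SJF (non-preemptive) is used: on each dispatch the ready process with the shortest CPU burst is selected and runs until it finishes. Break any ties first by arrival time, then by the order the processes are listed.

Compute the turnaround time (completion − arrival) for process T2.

2

Gantt: | T2 0-2 | T3 2-9 | T1 9-17 | T4 17-26 |
Completion: T1=17  T2=2  T3=9  T4=26
Turnaround (C−A): T1=17  T2=2  T3=9  T4=26
Turnaround(T2) = completion − arrival = 2 − 0 = 2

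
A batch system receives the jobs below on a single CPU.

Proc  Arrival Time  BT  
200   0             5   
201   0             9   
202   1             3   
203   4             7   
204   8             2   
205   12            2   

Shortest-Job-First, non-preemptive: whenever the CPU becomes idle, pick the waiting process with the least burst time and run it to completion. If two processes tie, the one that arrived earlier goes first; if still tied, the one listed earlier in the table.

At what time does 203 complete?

Timeline: | 200 0-5 | 202 5-8 | 204 8-10 | 203 10-17 | 205 17-19 | 201 19-28 |
Completion: 200=5  201=28  202=8  203=17  204=10  205=19

17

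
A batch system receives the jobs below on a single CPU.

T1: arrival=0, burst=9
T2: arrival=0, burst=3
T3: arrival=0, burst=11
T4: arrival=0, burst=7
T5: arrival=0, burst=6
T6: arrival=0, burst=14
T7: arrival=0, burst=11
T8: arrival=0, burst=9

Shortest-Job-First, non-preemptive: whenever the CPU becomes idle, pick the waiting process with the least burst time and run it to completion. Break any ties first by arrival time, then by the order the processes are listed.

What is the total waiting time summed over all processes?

Gantt: | T2 0-3 | T5 3-9 | T4 9-16 | T1 16-25 | T8 25-34 | T3 34-45 | T7 45-56 | T6 56-70 |
Completion: T1=25  T2=3  T3=45  T4=16  T5=9  T6=70  T7=56  T8=34
Turnaround (C−A): T1=25  T2=3  T3=45  T4=16  T5=9  T6=70  T7=56  T8=34
Waiting = turnaround − burst: T1=16, T2=0, T3=34, T4=9, T5=3, T6=56, T7=45, T8=25
Total waiting = 16 + 0 + 34 + 9 + 3 + 56 + 45 + 25 = 188

188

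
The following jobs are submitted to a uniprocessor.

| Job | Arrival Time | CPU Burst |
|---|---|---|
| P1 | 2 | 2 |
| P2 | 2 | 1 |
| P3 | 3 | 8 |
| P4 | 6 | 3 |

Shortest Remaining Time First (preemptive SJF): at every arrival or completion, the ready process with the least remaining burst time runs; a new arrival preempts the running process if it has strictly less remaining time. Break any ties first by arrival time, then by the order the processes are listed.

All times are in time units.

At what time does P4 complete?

9

Gantt: | idle 0-2 | P2 2-3 | P1 3-5 | P3 5-6 | P4 6-9 | P3 9-16 |
Completion: P1=5  P2=3  P3=16  P4=9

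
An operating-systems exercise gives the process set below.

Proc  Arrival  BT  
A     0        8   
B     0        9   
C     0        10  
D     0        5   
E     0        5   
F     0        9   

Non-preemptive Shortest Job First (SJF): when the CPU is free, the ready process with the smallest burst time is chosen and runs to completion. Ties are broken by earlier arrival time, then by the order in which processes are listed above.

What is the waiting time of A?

Schedule: | D 0-5 | E 5-10 | A 10-18 | B 18-27 | F 27-36 | C 36-46 |
Completion: A=18  B=27  C=46  D=5  E=10  F=36
Turnaround (C−A): A=18  B=27  C=46  D=5  E=10  F=36
Waiting(A) = turnaround − burst = 18 − 8 = 10

10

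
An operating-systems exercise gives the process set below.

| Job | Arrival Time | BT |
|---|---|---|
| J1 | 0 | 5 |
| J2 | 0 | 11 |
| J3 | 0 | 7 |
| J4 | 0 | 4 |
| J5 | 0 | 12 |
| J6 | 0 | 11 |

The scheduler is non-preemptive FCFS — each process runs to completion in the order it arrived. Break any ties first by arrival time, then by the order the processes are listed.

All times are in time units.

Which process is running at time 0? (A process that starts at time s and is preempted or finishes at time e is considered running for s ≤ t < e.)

J1

Gantt: | J1 0-5 | J2 5-16 | J3 16-23 | J4 23-27 | J5 27-39 | J6 39-50 |
Completion: J1=5  J2=16  J3=23  J4=27  J5=39  J6=50
Turnaround (C−A): J1=5  J2=16  J3=23  J4=27  J5=39  J6=50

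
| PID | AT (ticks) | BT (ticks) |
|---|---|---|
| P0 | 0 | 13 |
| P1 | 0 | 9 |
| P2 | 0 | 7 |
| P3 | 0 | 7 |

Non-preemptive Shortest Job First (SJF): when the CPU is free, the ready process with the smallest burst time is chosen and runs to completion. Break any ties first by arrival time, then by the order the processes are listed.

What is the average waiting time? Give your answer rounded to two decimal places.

Timeline: | P2 0-7 | P3 7-14 | P1 14-23 | P0 23-36 |
Completion: P0=36  P1=23  P2=7  P3=14
Waiting times: P0=23, P1=14, P2=0, P3=7
Average waiting = (23+14+0+7) / 4 = 44/4 = 11.00

11.00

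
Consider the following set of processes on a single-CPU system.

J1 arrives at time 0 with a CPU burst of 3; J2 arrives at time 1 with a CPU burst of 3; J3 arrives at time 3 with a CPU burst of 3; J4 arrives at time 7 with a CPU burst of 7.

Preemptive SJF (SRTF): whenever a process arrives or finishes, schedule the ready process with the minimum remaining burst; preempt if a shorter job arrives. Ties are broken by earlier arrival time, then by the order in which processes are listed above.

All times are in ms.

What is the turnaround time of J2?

Gantt: | J1 0-3 | J2 3-6 | J3 6-9 | J4 9-16 |
Completion: J1=3  J2=6  J3=9  J4=16
Turnaround(J2) = completion − arrival = 6 − 1 = 5

5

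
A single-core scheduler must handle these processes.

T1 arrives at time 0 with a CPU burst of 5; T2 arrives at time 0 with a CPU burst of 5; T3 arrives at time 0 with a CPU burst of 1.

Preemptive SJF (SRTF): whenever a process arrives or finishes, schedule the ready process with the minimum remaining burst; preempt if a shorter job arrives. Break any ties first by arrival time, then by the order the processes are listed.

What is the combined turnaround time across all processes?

Gantt: | T3 0-1 | T1 1-6 | T2 6-11 |
Completion: T1=6  T2=11  T3=1
Turnaround (C−A): T1=6  T2=11  T3=1
Turnaround = completion − arrival: T1=6, T2=11, T3=1
Total turnaround = 6 + 11 + 1 = 18

18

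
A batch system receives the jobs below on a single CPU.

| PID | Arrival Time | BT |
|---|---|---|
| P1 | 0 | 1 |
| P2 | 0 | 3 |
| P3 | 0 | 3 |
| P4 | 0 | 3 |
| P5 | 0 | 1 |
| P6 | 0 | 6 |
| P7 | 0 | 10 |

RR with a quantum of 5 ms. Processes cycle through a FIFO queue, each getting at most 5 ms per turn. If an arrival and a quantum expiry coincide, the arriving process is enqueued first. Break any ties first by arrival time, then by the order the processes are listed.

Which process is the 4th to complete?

P4

Schedule: | P1 0-1 | P2 1-4 | P3 4-7 | P4 7-10 | P5 10-11 | P6 11-16 | P7 16-21 | P6 21-22 | P7 22-27 |
Completion: P1=1  P2=4  P3=7  P4=10  P5=11  P6=22  P7=27
Turnaround (C−A): P1=1  P2=4  P3=7  P4=10  P5=11  P6=22  P7=27
Finish order: P1 → P2 → P3 → P4 → P5 → P6 → P7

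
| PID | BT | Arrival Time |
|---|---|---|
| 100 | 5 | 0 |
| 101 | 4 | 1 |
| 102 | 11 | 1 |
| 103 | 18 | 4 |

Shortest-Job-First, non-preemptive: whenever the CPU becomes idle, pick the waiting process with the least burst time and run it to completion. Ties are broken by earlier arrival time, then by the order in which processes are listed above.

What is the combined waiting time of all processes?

Schedule: | 100 0-5 | 101 5-9 | 102 9-20 | 103 20-38 |
Completion: 100=5  101=9  102=20  103=38
Turnaround (C−A): 100=5  101=8  102=19  103=34
Waiting = turnaround − burst: 100=0, 101=4, 102=8, 103=16
Total waiting = 0 + 4 + 8 + 16 = 28

28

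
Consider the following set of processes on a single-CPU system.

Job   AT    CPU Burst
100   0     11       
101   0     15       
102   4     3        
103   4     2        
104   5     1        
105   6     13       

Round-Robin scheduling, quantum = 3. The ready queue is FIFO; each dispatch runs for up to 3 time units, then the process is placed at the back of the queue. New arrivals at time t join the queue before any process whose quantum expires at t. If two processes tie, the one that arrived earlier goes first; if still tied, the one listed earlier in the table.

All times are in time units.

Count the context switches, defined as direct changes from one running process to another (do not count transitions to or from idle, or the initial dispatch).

Gantt: | 100 0-3 | 101 3-6 | 100 6-9 | 102 9-12 | 103 12-14 | 104 14-15 | 105 15-18 | 101 18-21 | 100 21-24 | 105 24-27 | 101 27-30 | 100 30-32 | 105 32-35 | 101 35-38 | 105 38-41 | 101 41-44 | 105 44-45 |
Completion: 100=32  101=44  102=12  103=14  104=15  105=45
Turnaround (C−A): 100=32  101=44  102=8  103=10  104=10  105=39

16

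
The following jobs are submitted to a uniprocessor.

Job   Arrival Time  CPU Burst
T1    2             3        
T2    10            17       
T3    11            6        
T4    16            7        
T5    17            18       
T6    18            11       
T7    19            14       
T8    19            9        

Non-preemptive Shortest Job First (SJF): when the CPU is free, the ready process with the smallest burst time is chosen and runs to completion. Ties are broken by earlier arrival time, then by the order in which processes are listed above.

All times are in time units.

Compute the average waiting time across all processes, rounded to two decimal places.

22.88

Gantt: | idle 0-2 | T1 2-5 | idle 5-10 | T2 10-27 | T3 27-33 | T4 33-40 | T8 40-49 | T6 49-60 | T7 60-74 | T5 74-92 |
Completion: T1=5  T2=27  T3=33  T4=40  T5=92  T6=60  T7=74  T8=49
Turnaround (C−A): T1=3  T2=17  T3=22  T4=24  T5=75  T6=42  T7=55  T8=30
Waiting times: T1=0, T2=0, T3=16, T4=17, T5=57, T6=31, T7=41, T8=21
Average waiting = (0+0+16+17+57+31+41+21) / 8 = 183/8 = 22.88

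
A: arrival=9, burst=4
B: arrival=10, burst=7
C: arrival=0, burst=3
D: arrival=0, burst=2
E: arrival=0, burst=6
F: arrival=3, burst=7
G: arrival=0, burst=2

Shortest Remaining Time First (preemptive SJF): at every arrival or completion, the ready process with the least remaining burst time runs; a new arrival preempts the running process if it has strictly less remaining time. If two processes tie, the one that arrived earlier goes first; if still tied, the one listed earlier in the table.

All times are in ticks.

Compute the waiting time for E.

Gantt: | D 0-2 | G 2-4 | C 4-7 | E 7-13 | A 13-17 | F 17-24 | B 24-31 |
Completion: A=17  B=31  C=7  D=2  E=13  F=24  G=4
Turnaround (C−A): A=8  B=21  C=7  D=2  E=13  F=21  G=4
Waiting(E) = turnaround − burst = 13 − 6 = 7

7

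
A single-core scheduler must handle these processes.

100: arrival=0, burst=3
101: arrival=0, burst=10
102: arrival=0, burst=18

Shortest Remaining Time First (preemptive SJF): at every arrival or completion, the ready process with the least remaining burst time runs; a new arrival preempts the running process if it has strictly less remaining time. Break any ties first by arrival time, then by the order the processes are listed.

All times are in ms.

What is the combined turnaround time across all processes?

Timeline: | 100 0-3 | 101 3-13 | 102 13-31 |
Completion: 100=3  101=13  102=31
Turnaround = completion − arrival: 100=3, 101=13, 102=31
Total turnaround = 3 + 13 + 31 = 47

47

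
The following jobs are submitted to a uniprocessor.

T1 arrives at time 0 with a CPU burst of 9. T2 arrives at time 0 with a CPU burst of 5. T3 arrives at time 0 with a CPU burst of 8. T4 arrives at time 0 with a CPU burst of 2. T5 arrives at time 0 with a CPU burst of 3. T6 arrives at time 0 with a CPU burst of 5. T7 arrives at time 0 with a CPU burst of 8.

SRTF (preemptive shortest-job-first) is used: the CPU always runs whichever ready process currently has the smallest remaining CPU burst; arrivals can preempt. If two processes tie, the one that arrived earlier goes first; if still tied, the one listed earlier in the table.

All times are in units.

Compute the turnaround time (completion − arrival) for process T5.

Timeline: | T4 0-2 | T5 2-5 | T2 5-10 | T6 10-15 | T3 15-23 | T7 23-31 | T1 31-40 |
Completion: T1=40  T2=10  T3=23  T4=2  T5=5  T6=15  T7=31
Turnaround(T5) = completion − arrival = 5 − 0 = 5

5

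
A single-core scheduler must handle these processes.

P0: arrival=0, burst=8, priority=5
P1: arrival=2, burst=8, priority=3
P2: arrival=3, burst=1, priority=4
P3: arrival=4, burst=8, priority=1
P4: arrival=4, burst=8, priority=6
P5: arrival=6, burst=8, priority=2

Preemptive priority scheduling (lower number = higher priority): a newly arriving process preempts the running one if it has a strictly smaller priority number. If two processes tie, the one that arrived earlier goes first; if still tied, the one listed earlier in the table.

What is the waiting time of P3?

Schedule: | P0 0-2 | P1 2-4 | P3 4-12 | P5 12-20 | P1 20-26 | P2 26-27 | P0 27-33 | P4 33-41 |
Completion: P0=33  P1=26  P2=27  P3=12  P4=41  P5=20
Turnaround (C−A): P0=33  P1=24  P2=24  P3=8  P4=37  P5=14
Waiting(P3) = turnaround − burst = 8 − 8 = 0

0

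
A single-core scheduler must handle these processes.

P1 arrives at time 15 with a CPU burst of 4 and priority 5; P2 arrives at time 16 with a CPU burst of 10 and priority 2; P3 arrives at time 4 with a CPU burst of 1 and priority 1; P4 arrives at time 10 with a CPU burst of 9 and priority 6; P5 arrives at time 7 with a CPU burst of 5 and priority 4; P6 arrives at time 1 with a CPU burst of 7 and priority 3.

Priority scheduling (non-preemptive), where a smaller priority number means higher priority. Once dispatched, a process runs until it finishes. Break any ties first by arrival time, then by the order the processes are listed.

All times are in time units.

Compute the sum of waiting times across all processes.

Gantt: | idle 0-1 | P6 1-8 | P3 8-9 | P5 9-14 | P4 14-23 | P2 23-33 | P1 33-37 |
Completion: P1=37  P2=33  P3=9  P4=23  P5=14  P6=8
Turnaround (C−A): P1=22  P2=17  P3=5  P4=13  P5=7  P6=7
Waiting = turnaround − burst: P1=18, P2=7, P3=4, P4=4, P5=2, P6=0
Total waiting = 18 + 7 + 4 + 4 + 2 + 0 = 35

35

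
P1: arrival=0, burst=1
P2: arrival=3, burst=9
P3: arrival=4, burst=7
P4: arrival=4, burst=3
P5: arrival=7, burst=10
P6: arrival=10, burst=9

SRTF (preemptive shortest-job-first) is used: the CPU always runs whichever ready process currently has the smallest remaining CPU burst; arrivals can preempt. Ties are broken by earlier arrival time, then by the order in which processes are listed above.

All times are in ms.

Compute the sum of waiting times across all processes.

Gantt: | P1 0-1 | idle 1-3 | P2 3-4 | P4 4-7 | P3 7-14 | P2 14-22 | P6 22-31 | P5 31-41 |
Completion: P1=1  P2=22  P3=14  P4=7  P5=41  P6=31
Turnaround (C−A): P1=1  P2=19  P3=10  P4=3  P5=34  P6=21
Waiting = turnaround − burst: P1=0, P2=10, P3=3, P4=0, P5=24, P6=12
Total waiting = 0 + 10 + 3 + 0 + 24 + 12 = 49

49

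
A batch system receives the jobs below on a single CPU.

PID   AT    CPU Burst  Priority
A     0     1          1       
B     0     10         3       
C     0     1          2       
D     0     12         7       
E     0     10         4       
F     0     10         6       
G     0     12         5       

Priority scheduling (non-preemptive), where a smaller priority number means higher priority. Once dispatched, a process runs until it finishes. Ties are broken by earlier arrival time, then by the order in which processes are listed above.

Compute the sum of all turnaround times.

171

Timeline: | A 0-1 | C 1-2 | B 2-12 | E 12-22 | G 22-34 | F 34-44 | D 44-56 |
Completion: A=1  B=12  C=2  D=56  E=22  F=44  G=34
Turnaround (C−A): A=1  B=12  C=2  D=56  E=22  F=44  G=34
Turnaround = completion − arrival: A=1, B=12, C=2, D=56, E=22, F=44, G=34
Total turnaround = 1 + 12 + 2 + 56 + 22 + 44 + 34 = 171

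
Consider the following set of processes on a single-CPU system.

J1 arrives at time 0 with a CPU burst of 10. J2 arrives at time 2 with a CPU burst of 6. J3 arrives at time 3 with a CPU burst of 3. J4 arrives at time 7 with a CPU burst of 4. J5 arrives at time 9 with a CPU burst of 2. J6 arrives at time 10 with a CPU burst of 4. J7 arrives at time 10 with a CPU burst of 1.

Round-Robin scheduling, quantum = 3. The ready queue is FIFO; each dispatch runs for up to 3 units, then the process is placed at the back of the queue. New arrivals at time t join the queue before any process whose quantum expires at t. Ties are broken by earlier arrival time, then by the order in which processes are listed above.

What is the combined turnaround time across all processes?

Schedule: | J1 0-3 | J2 3-6 | J3 6-9 | J1 9-12 | J2 12-15 | J4 15-18 | J5 18-20 | J6 20-23 | J7 23-24 | J1 24-27 | J4 27-28 | J6 28-29 | J1 29-30 |
Completion: J1=30  J2=15  J3=9  J4=28  J5=20  J6=29  J7=24
Turnaround (C−A): J1=30  J2=13  J3=6  J4=21  J5=11  J6=19  J7=14
Turnaround = completion − arrival: J1=30, J2=13, J3=6, J4=21, J5=11, J6=19, J7=14
Total turnaround = 30 + 13 + 6 + 21 + 11 + 19 + 14 = 114

114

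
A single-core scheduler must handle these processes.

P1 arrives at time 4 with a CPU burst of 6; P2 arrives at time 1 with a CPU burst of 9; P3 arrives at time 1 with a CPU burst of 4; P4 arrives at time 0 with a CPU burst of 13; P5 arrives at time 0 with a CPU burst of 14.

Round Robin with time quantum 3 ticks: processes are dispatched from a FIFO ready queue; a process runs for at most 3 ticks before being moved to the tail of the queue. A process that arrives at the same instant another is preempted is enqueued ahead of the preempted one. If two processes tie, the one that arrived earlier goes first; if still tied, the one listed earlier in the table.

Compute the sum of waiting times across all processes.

131

Schedule: | P4 0-3 | P5 3-6 | P2 6-9 | P3 9-12 | P4 12-15 | P1 15-18 | P5 18-21 | P2 21-24 | P3 24-25 | P4 25-28 | P1 28-31 | P5 31-34 | P2 34-37 | P4 37-40 | P5 40-43 | P4 43-44 | P5 44-46 |
Completion: P1=31  P2=37  P3=25  P4=44  P5=46
Turnaround (C−A): P1=27  P2=36  P3=24  P4=44  P5=46
Waiting = turnaround − burst: P1=21, P2=27, P3=20, P4=31, P5=32
Total waiting = 21 + 27 + 20 + 31 + 32 = 131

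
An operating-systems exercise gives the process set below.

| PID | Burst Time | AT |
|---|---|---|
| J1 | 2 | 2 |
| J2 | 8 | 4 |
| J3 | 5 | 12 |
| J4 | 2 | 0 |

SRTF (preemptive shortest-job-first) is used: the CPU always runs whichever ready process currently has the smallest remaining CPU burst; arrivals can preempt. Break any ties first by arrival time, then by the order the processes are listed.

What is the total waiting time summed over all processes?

Gantt: | J4 0-2 | J1 2-4 | J2 4-12 | J3 12-17 |
Completion: J1=4  J2=12  J3=17  J4=2
Waiting = turnaround − burst: J1=0, J2=0, J3=0, J4=0
Total waiting = 0 + 0 + 0 + 0 = 0

0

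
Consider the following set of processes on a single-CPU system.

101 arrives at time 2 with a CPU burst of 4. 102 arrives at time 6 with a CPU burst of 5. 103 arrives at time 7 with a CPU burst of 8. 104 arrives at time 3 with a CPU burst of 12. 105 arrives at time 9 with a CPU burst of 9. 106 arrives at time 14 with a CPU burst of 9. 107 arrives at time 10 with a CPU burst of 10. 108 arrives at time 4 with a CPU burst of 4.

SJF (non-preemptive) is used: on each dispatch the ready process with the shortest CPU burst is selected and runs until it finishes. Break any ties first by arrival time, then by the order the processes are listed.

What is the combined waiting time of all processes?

Schedule: | idle 0-2 | 101 2-6 | 108 6-10 | 102 10-15 | 103 15-23 | 105 23-32 | 106 32-41 | 107 41-51 | 104 51-63 |
Completion: 101=6  102=15  103=23  104=63  105=32  106=41  107=51  108=10
Waiting = turnaround − burst: 101=0, 102=4, 103=8, 104=48, 105=14, 106=18, 107=31, 108=2
Total waiting = 0 + 4 + 8 + 48 + 14 + 18 + 31 + 2 = 125

125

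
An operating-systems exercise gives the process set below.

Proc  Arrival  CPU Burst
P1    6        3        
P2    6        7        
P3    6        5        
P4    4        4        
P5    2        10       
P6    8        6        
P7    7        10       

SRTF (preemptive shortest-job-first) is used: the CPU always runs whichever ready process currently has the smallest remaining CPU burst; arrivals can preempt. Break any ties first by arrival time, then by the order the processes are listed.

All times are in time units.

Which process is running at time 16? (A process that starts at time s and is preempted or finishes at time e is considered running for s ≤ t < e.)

Gantt: | idle 0-2 | P5 2-4 | P4 4-8 | P1 8-11 | P3 11-16 | P6 16-22 | P2 22-29 | P5 29-37 | P7 37-47 |
Completion: P1=11  P2=29  P3=16  P4=8  P5=37  P6=22  P7=47
Turnaround (C−A): P1=5  P2=23  P3=10  P4=4  P5=35  P6=14  P7=40

P6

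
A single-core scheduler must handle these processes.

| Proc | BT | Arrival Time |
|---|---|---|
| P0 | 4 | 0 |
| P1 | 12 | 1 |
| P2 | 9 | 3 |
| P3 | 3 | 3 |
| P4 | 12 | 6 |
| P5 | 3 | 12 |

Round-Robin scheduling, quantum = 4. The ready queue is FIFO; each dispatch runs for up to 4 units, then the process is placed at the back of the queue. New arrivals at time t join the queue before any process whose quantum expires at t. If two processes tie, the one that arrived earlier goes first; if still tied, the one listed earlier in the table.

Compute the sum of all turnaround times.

Schedule: | P0 0-4 | P1 4-8 | P2 8-12 | P3 12-15 | P4 15-19 | P1 19-23 | P5 23-26 | P2 26-30 | P4 30-34 | P1 34-38 | P2 38-39 | P4 39-43 |
Completion: P0=4  P1=38  P2=39  P3=15  P4=43  P5=26
Turnaround = completion − arrival: P0=4, P1=37, P2=36, P3=12, P4=37, P5=14
Total turnaround = 4 + 37 + 36 + 12 + 37 + 14 = 140

140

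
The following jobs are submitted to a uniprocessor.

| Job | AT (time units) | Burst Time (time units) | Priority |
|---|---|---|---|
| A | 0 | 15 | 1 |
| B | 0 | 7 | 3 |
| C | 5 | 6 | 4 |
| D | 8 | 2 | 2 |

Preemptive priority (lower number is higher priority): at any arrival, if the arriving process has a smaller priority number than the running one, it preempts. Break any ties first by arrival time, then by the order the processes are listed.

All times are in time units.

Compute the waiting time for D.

7

Timeline: | A 0-15 | D 15-17 | B 17-24 | C 24-30 |
Completion: A=15  B=24  C=30  D=17
Turnaround (C−A): A=15  B=24  C=25  D=9
Waiting(D) = turnaround − burst = 9 − 2 = 7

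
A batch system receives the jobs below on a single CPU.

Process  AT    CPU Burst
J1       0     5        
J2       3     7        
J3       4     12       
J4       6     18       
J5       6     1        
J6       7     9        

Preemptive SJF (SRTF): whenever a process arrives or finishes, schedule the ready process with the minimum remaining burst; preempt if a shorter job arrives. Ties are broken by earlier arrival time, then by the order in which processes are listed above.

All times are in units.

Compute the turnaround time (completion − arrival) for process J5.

1

Schedule: | J1 0-5 | J2 5-6 | J5 6-7 | J2 7-13 | J6 13-22 | J3 22-34 | J4 34-52 |
Completion: J1=5  J2=13  J3=34  J4=52  J5=7  J6=22
Turnaround (C−A): J1=5  J2=10  J3=30  J4=46  J5=1  J6=15
Turnaround(J5) = completion − arrival = 7 − 6 = 1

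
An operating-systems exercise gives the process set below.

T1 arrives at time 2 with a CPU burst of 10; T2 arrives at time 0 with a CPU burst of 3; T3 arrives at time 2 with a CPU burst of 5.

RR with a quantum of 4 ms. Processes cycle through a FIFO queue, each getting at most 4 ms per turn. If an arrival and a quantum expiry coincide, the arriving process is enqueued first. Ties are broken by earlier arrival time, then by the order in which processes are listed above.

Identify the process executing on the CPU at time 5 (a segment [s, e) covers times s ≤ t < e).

T1

Timeline: | T2 0-3 | T1 3-7 | T3 7-11 | T1 11-15 | T3 15-16 | T1 16-18 |
Completion: T1=18  T2=3  T3=16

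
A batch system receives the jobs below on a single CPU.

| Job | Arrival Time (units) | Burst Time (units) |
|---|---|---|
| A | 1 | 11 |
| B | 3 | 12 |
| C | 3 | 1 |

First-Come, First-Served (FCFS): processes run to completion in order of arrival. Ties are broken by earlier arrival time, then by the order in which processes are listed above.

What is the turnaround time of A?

11

Gantt: | idle 0-1 | A 1-12 | B 12-24 | C 24-25 |
Completion: A=12  B=24  C=25
Turnaround (C−A): A=11  B=21  C=22
Turnaround(A) = completion − arrival = 12 − 1 = 11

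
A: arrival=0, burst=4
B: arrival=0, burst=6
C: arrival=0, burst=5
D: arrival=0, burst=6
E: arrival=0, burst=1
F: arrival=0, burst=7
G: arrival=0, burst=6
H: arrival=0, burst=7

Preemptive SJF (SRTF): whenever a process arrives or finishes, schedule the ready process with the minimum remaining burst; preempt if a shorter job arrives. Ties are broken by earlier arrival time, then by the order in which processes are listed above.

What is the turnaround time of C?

Schedule: | E 0-1 | A 1-5 | C 5-10 | B 10-16 | D 16-22 | G 22-28 | F 28-35 | H 35-42 |
Completion: A=5  B=16  C=10  D=22  E=1  F=35  G=28  H=42
Turnaround (C−A): A=5  B=16  C=10  D=22  E=1  F=35  G=28  H=42
Turnaround(C) = completion − arrival = 10 − 0 = 10

10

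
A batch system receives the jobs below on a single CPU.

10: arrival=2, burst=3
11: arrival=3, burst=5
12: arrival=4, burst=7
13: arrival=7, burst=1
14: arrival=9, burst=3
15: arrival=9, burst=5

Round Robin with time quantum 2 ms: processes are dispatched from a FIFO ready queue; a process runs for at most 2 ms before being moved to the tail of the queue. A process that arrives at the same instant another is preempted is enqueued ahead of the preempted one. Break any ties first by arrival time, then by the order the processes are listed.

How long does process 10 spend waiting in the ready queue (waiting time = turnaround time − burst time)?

4

Gantt: | idle 0-2 | 10 2-4 | 11 4-6 | 12 6-8 | 10 8-9 | 11 9-11 | 13 11-12 | 12 12-14 | 14 14-16 | 15 16-18 | 11 18-19 | 12 19-21 | 14 21-22 | 15 22-24 | 12 24-25 | 15 25-26 |
Completion: 10=9  11=19  12=25  13=12  14=22  15=26
Turnaround (C−A): 10=7  11=16  12=21  13=5  14=13  15=17
Waiting(10) = turnaround − burst = 7 − 3 = 4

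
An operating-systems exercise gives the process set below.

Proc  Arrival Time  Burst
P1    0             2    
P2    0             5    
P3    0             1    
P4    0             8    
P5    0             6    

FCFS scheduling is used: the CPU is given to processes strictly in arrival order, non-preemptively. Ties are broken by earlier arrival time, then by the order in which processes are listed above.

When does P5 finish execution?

22

Schedule: | P1 0-2 | P2 2-7 | P3 7-8 | P4 8-16 | P5 16-22 |
Completion: P1=2  P2=7  P3=8  P4=16  P5=22
Turnaround (C−A): P1=2  P2=7  P3=8  P4=16  P5=22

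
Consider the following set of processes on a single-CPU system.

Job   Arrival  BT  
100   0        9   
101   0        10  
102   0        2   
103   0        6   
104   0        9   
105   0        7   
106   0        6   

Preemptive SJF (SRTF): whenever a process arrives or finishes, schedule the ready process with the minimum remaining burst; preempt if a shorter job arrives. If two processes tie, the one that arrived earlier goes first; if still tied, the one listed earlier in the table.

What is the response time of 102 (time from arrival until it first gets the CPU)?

0

Gantt: | 102 0-2 | 103 2-8 | 106 8-14 | 105 14-21 | 100 21-30 | 104 30-39 | 101 39-49 |
Completion: 100=30  101=49  102=2  103=8  104=39  105=21  106=14
Turnaround (C−A): 100=30  101=49  102=2  103=8  104=39  105=21  106=14
Response(102) = first start − arrival = 0 − 0 = 0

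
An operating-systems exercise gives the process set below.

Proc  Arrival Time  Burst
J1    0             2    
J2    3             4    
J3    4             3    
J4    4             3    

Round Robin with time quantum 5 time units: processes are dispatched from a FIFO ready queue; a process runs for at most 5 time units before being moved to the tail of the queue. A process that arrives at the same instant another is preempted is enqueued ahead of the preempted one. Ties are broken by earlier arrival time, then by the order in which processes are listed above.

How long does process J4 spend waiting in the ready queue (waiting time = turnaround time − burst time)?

6

Gantt: | J1 0-2 | idle 2-3 | J2 3-7 | J3 7-10 | J4 10-13 |
Completion: J1=2  J2=7  J3=10  J4=13
Turnaround (C−A): J1=2  J2=4  J3=6  J4=9
Waiting(J4) = turnaround − burst = 9 − 3 = 6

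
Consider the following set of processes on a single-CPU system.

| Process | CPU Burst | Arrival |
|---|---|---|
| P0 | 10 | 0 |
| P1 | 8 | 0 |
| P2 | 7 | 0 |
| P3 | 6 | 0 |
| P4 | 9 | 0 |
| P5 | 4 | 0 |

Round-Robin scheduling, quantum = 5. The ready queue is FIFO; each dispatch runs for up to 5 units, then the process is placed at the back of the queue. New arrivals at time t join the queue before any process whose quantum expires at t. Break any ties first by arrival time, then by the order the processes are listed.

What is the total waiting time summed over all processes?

Schedule: | P0 0-5 | P1 5-10 | P2 10-15 | P3 15-20 | P4 20-25 | P5 25-29 | P0 29-34 | P1 34-37 | P2 37-39 | P3 39-40 | P4 40-44 |
Completion: P0=34  P1=37  P2=39  P3=40  P4=44  P5=29
Turnaround (C−A): P0=34  P1=37  P2=39  P3=40  P4=44  P5=29
Waiting = turnaround − burst: P0=24, P1=29, P2=32, P3=34, P4=35, P5=25
Total waiting = 24 + 29 + 32 + 34 + 35 + 25 = 179

179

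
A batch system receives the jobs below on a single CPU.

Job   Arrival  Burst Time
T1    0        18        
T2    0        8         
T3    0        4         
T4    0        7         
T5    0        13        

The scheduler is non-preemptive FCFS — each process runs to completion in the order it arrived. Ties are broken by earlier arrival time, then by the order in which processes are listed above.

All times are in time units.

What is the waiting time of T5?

37

Schedule: | T1 0-18 | T2 18-26 | T3 26-30 | T4 30-37 | T5 37-50 |
Completion: T1=18  T2=26  T3=30  T4=37  T5=50
Turnaround (C−A): T1=18  T2=26  T3=30  T4=37  T5=50
Waiting(T5) = turnaround − burst = 50 − 13 = 37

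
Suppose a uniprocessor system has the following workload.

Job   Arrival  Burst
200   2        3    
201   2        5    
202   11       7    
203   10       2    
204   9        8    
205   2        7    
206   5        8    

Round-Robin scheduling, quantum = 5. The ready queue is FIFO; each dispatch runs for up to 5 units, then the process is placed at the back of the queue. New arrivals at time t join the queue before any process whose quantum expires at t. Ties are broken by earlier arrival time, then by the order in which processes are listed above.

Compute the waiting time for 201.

3

Timeline: | idle 0-2 | 200 2-5 | 201 5-10 | 205 10-15 | 206 15-20 | 204 20-25 | 203 25-27 | 202 27-32 | 205 32-34 | 206 34-37 | 204 37-40 | 202 40-42 |
Completion: 200=5  201=10  202=42  203=27  204=40  205=34  206=37
Turnaround (C−A): 200=3  201=8  202=31  203=17  204=31  205=32  206=32
Waiting(201) = turnaround − burst = 8 − 5 = 3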